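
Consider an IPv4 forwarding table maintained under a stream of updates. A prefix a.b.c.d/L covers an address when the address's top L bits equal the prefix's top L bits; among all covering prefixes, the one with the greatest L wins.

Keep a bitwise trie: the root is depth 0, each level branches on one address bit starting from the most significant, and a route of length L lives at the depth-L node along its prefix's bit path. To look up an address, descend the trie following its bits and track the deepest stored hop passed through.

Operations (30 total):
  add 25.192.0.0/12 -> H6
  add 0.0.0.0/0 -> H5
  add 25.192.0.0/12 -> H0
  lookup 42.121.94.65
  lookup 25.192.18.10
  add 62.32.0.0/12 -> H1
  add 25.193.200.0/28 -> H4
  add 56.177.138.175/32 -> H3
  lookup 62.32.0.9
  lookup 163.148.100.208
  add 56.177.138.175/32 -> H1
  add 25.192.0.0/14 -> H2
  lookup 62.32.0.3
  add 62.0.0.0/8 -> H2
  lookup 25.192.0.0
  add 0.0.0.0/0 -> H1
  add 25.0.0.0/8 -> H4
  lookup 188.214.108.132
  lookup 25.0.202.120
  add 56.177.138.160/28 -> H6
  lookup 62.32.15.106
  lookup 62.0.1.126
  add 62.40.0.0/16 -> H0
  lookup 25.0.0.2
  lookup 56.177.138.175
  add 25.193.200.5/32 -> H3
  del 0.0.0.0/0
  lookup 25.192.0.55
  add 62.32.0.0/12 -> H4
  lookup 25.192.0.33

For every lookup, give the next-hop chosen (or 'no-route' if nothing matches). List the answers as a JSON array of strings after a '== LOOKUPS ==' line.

Trace:
  add 25.192.0.0/12 -> H6 at depth 12
  add 0.0.0.0/0 -> H5 at depth 0
  add 25.192.0.0/12 -> H0 at depth 12
  ? 42.121.94.65  path d0:H5→d1:-→d2:-  best=H5
  ? 25.192.18.10  path d0:H5→d1:-→d2:-→d3:-→d4:-→d5:-→d6:-→d7:-→d8:-→d9:-→d10:-→d11:-→d12:H0  best=H0
  add 62.32.0.0/12 -> H1 at depth 12
  add 25.193.200.0/28 -> H4 at depth 28
  add 56.177.138.175/32 -> H3 at depth 32
  ? 62.32.0.9  path d0:H5→d1:-→d2:-→d3:-→d4:-→d5:-→d6:-→d7:-→d8:-→d9:-→d10:-→d11:-→d12:H1  best=H1
  ? 163.148.100.208  path d0:H5  best=H5
  add 56.177.138.175/32 -> H1 at depth 32
  add 25.192.0.0/14 -> H2 at depth 14
  ? 62.32.0.3  path d0:H5→d1:-→d2:-→d3:-→d4:-→d5:-→d6:-→d7:-→d8:-→d9:-→d10:-→d11:-→d12:H1  best=H1
  add 62.0.0.0/8 -> H2 at depth 8
  ? 25.192.0.0  path d0:H5→d1:-→d2:-→d3:-→d4:-→d5:-→d6:-→d7:-→d8:-→d9:-→d10:-→d11:-→d12:H0→d13:-→d14:H2→d15:-  best=H2
  add 0.0.0.0/0 -> H1 at depth 0
  add 25.0.0.0/8 -> H4 at depth 8
  ? 188.214.108.132  path d0:H1  best=H1
  ? 25.0.202.120  path d0:H1→d1:-→d2:-→d3:-→d4:-→d5:-→d6:-→d7:-→d8:H4  best=H4
  add 56.177.138.160/28 -> H6 at depth 28
  ? 62.32.15.106  path d0:H1→d1:-→d2:-→d3:-→d4:-→d5:-→d6:-→d7:-→d8:H2→d9:-→d10:-→d11:-→d12:H1  best=H1
  ? 62.0.1.126  path d0:H1→d1:-→d2:-→d3:-→d4:-→d5:-→d6:-→d7:-→d8:H2→d9:-→d10:-  best=H2
  add 62.40.0.0/16 -> H0 at depth 16
  ? 25.0.0.2  path d0:H1→d1:-→d2:-→d3:-→d4:-→d5:-→d6:-→d7:-→d8:H4  best=H4
  ? 56.177.138.175  path d0:H1→d1:-→d2:-→d3:-→d4:-→d5:-→d6:-→d7:-→d8:-→d9:-→d10:-→d11:-→d12:-→d13:-→d14:-→d15:-→d16:-→d17:-→d18:-→d19:-→d20:-→d21:-→d22:-→d23:-→d24:-→d25:-→d26:-→d27:-→d28:H6→d29:-→d30:-→d31:-→d32:H1  best=H1
  add 25.193.200.5/32 -> H3 at depth 32
  - 0.0.0.0/0 clear@0
  ? 25.192.0.55  path d0:-→d1:-→d2:-→d3:-→d4:-→d5:-→d6:-→d7:-→d8:H4→d9:-→d10:-→d11:-→d12:H0→d13:-→d14:H2→d15:-  best=H2
  add 62.32.0.0/12 -> H4 at depth 12
  ? 25.192.0.33  path d0:-→d1:-→d2:-→d3:-→d4:-→d5:-→d6:-→d7:-→d8:H4→d9:-→d10:-→d11:-→d12:H0→d13:-→d14:H2→d15:-  best=H2

== LOOKUPS ==
["H5","H0","H1","H5","H1","H2","H1","H4","H1","H2","H4","H1","H2","H2"]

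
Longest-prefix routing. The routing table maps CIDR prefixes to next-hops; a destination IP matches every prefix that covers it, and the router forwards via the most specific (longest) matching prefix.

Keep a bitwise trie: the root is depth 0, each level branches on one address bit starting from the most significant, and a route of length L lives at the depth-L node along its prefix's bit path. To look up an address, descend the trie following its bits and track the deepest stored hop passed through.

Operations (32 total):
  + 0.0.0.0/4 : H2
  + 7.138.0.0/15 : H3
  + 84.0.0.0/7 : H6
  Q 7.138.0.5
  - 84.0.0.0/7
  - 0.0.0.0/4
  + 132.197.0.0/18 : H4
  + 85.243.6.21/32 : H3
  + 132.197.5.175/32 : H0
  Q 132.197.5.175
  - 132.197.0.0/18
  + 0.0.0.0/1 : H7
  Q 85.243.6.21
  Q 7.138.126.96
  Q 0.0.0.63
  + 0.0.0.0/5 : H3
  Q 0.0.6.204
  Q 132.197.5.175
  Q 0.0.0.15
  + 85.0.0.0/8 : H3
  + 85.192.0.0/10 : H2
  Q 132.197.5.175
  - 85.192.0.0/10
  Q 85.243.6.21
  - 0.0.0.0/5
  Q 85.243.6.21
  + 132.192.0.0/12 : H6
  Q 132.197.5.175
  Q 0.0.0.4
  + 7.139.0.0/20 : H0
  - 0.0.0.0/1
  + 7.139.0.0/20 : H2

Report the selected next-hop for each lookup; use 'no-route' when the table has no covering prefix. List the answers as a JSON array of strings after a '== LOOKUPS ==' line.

Apply in order:
  + 0.0.0.0/4 (H2) depth=4
  + 7.138.0.0/15 (H3) depth=15
  + 84.0.0.0/7 (H6) depth=7
  lookup 7.138.0.5: bits 000001111000101 walk d0:-→d1:-→d2:-→d3:-→d4:H2→d5:-→d6:-→d7:-→d8:-→d9:-→d10:-→d11:-→d12:-→d13:-→d14:-→d15:H3 -> H3
  - 84.0.0.0/7 clear@7
  - 0.0.0.0/4 clear@4
  + 132.197.0.0/18 (H4) depth=18
  + 85.243.6.21/32 (H3) depth=32
  + 132.197.5.175/32 (H0) depth=32
  lookup 132.197.5.175: bits 10000100110001010000010110101111 walk d0:-→d1:-→d2:-→d3:-→d4:-→d5:-→d6:-→d7:-→d8:-→d9:-→d10:-→d11:-→d12:-→d13:-→d14:-→d15:-→d16:-→d17:-→d18:H4→d19:-→d20:-→d21:-→d22:-→d23:-→d24:-→d25:-→d26:-→d27:-→d28:-→d29:-→d30:-→d31:-→d32:H0 -> H0
  - 132.197.0.0/18 clear@18
  + 0.0.0.0/1 (H7) depth=1
  lookup 85.243.6.21: bits 01010101111100110000011000010101 walk d0:-→d1:H7→d2:-→d3:-→d4:-→d5:-→d6:-→d7:-→d8:-→d9:-→d10:-→d11:-→d12:-→d13:-→d14:-→d15:-→d16:-→d17:-→d18:-→d19:-→d20:-→d21:-→d22:-→d23:-→d24:-→d25:-→d26:-→d27:-→d28:-→d29:-→d30:-→d31:-→d32:H3 -> H3
  lookup 7.138.126.96: bits 000001111000101 walk d0:-→d1:H7→d2:-→d3:-→d4:-→d5:-→d6:-→d7:-→d8:-→d9:-→d10:-→d11:-→d12:-→d13:-→d14:-→d15:H3 -> H3
  lookup 0.0.0.63: bits 00000 walk d0:-→d1:H7→d2:-→d3:-→d4:-→d5:- -> H7
  + 0.0.0.0/5 (H3) depth=5
  lookup 0.0.6.204: bits 00000 walk d0:-→d1:H7→d2:-→d3:-→d4:-→d5:H3 -> H3
  lookup 132.197.5.175: bits 10000100110001010000010110101111 walk d0:-→d1:-→d2:-→d3:-→d4:-→d5:-→d6:-→d7:-→d8:-→d9:-→d10:-→d11:-→d12:-→d13:-→d14:-→d15:-→d16:-→d17:-→d18:-→d19:-→d20:-→d21:-→d22:-→d23:-→d24:-→d25:-→d26:-→d27:-→d28:-→d29:-→d30:-→d31:-→d32:H0 -> H0
  lookup 0.0.0.15: bits 00000 walk d0:-→d1:H7→d2:-→d3:-→d4:-→d5:H3 -> H3
  + 85.0.0.0/8 (H3) depth=8
  + 85.192.0.0/10 (H2) depth=10
  lookup 132.197.5.175: bits 10000100110001010000010110101111 walk d0:-→d1:-→d2:-→d3:-→d4:-→d5:-→d6:-→d7:-→d8:-→d9:-→d10:-→d11:-→d12:-→d13:-→d14:-→d15:-→d16:-→d17:-→d18:-→d19:-→d20:-→d21:-→d22:-→d23:-→d24:-→d25:-→d26:-→d27:-→d28:-→d29:-→d30:-→d31:-→d32:H0 -> H0
  - 85.192.0.0/10 clear@10
  lookup 85.243.6.21: bits 01010101111100110000011000010101 walk d0:-→d1:H7→d2:-→d3:-→d4:-→d5:-→d6:-→d7:-→d8:H3→d9:-→d10:-→d11:-→d12:-→d13:-→d14:-→d15:-→d16:-→d17:-→d18:-→d19:-→d20:-→d21:-→d22:-→d23:-→d24:-→d25:-→d26:-→d27:-→d28:-→d29:-→d30:-→d31:-→d32:H3 -> H3
  - 0.0.0.0/5 clear@5
  lookup 85.243.6.21: bits 01010101111100110000011000010101 walk d0:-→d1:H7→d2:-→d3:-→d4:-→d5:-→d6:-→d7:-→d8:H3→d9:-→d10:-→d11:-→d12:-→d13:-→d14:-→d15:-→d16:-→d17:-→d18:-→d19:-→d20:-→d21:-→d22:-→d23:-→d24:-→d25:-→d26:-→d27:-→d28:-→d29:-→d30:-→d31:-→d32:H3 -> H3
  + 132.192.0.0/12 (H6) depth=12
  lookup 132.197.5.175: bits 10000100110001010000010110101111 walk d0:-→d1:-→d2:-→d3:-→d4:-→d5:-→d6:-→d7:-→d8:-→d9:-→d10:-→d11:-→d12:H6→d13:-→d14:-→d15:-→d16:-→d17:-→d18:-→d19:-→d20:-→d21:-→d22:-→d23:-→d24:-→d25:-→d26:-→d27:-→d28:-→d29:-→d30:-→d31:-→d32:H0 -> H0
  lookup 0.0.0.4: bits 00000 walk d0:-→d1:H7→d2:-→d3:-→d4:-→d5:- -> H7
  + 7.139.0.0/20 (H0) depth=20
  - 0.0.0.0/1 clear@1
  + 7.139.0.0/20 (H2) depth=20

== LOOKUPS ==
["H3","H0","H3","H3","H7","H3","H0","H3","H0","H3","H3","H0","H7"]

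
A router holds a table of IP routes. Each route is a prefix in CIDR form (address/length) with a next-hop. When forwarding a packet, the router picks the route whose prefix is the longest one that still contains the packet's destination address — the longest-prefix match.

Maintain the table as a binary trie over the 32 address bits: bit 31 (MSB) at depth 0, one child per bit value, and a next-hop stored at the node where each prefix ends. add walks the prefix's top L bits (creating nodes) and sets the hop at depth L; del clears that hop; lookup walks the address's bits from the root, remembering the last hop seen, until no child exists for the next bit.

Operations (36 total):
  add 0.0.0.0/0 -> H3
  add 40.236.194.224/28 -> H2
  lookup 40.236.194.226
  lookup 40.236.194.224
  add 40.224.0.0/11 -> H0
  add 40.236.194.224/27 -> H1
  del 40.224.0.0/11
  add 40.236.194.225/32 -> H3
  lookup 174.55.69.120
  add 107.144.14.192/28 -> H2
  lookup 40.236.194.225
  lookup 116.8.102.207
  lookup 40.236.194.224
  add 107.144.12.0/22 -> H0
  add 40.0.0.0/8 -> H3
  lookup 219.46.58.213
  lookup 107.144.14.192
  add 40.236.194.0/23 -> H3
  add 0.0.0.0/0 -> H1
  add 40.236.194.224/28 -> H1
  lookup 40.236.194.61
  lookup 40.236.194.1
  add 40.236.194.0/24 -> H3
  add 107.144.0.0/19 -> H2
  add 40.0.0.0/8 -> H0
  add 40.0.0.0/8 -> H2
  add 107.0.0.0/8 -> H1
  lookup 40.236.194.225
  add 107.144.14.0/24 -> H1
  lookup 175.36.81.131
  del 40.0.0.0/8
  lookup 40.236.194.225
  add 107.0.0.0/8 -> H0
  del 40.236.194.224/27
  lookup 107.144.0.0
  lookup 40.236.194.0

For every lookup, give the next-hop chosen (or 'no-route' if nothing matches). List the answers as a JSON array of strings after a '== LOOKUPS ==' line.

Apply in order:
  + 0.0.0.0/0 (H3) depth=0
  + 40.236.194.224/28 (H2) depth=28
  Q 40.236.194.226: descend 0010100011101100110000101110 ; hops seen [H3,H2] ; pick H2
  Q 40.236.194.224: descend 0010100011101100110000101110 ; hops seen [H3,H2] ; pick H2
  + 40.224.0.0/11 (H0) depth=11
  + 40.236.194.224/27 (H1) depth=27
  - 40.224.0.0/11 clear@11
  + 40.236.194.225/32 (H3) depth=32
  Q 174.55.69.120: descend ε ; hops seen [H3] ; pick H3
  + 107.144.14.192/28 (H2) depth=28
  Q 40.236.194.225: descend 00101000111011001100001011100001 ; hops seen [H3,H1,H2,H3] ; pick H3
  Q 116.8.102.207: descend 011 ; hops seen [H3] ; pick H3
  Q 40.236.194.224: descend 0010100011101100110000101110000 ; hops seen [H3,H1,H2] ; pick H2
  + 107.144.12.0/22 (H0) depth=22
  + 40.0.0.0/8 (H3) depth=8
  Q 219.46.58.213: descend ε ; hops seen [H3] ; pick H3
  Q 107.144.14.192: descend 0110101110010000000011101100 ; hops seen [H3,H0,H2] ; pick H2
  + 40.236.194.0/23 (H3) depth=23
  + 0.0.0.0/0 (H1) depth=0
  + 40.236.194.224/28 (H1) depth=28
  Q 40.236.194.61: descend 001010001110110011000010 ; hops seen [H1,H3,H3] ; pick H3
  Q 40.236.194.1: descend 001010001110110011000010 ; hops seen [H1,H3,H3] ; pick H3
  + 40.236.194.0/24 (H3) depth=24
  + 107.144.0.0/19 (H2) depth=19
  + 40.0.0.0/8 (H0) depth=8
  + 40.0.0.0/8 (H2) depth=8
  + 107.0.0.0/8 (H1) depth=8
  Q 40.236.194.225: descend 00101000111011001100001011100001 ; hops seen [H1,H2,H3,H3,H1,H1,H3] ; pick H3
  + 107.144.14.0/24 (H1) depth=24
  Q 175.36.81.131: descend ε ; hops seen [H1] ; pick H1
  - 40.0.0.0/8 clear@8
  Q 40.236.194.225: descend 00101000111011001100001011100001 ; hops seen [H1,H3,H3,H1,H1,H3] ; pick H3
  + 107.0.0.0/8 (H0) depth=8
  - 40.236.194.224/27 clear@27
  Q 107.144.0.0: descend 01101011100100000000 ; hops seen [H1,H0,H2] ; pick H2
  Q 40.236.194.0: descend 001010001110110011000010 ; hops seen [H1,H3,H3] ; pick H3

== LOOKUPS ==
["H2","H2","H3","H3","H3","H2","H3","H2","H3","H3","H3","H1","H3","H2","H3"]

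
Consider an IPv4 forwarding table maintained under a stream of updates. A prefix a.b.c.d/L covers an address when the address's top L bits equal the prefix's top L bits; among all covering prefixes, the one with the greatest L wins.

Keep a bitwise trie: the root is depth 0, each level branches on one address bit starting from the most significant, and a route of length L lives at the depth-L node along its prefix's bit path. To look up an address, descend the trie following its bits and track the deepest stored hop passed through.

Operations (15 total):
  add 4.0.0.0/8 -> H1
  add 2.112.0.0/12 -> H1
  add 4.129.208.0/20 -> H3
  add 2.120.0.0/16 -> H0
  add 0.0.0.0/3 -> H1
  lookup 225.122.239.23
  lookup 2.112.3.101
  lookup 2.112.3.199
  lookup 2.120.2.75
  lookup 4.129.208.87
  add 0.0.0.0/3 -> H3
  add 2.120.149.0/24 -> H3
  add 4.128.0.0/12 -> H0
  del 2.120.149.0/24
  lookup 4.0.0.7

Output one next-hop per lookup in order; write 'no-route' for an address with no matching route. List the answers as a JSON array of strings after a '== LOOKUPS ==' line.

Apply in order:
  + 4.0.0.0/8 (H1) depth=8
  + 2.112.0.0/12 (H1) depth=12
  + 4.129.208.0/20 (H3) depth=20
  + 2.120.0.0/16 (H0) depth=16
  + 0.0.0.0/3 (H1) depth=3
  ? 225.122.239.23  path d0:-  best=no-route
  ? 2.112.3.101  path d0:-→d1:-→d2:-→d3:H1→d4:-→d5:-→d6:-→d7:-→d8:-→d9:-→d10:-→d11:-→d12:H1  best=H1
  ? 2.112.3.199  path d0:-→d1:-→d2:-→d3:H1→d4:-→d5:-→d6:-→d7:-→d8:-→d9:-→d10:-→d11:-→d12:H1  best=H1
  ? 2.120.2.75  path d0:-→d1:-→d2:-→d3:H1→d4:-→d5:-→d6:-→d7:-→d8:-→d9:-→d10:-→d11:-→d12:H1→d13:-→d14:-→d15:-→d16:H0  best=H0
  ? 4.129.208.87  path d0:-→d1:-→d2:-→d3:H1→d4:-→d5:-→d6:-→d7:-→d8:H1→d9:-→d10:-→d11:-→d12:-→d13:-→d14:-→d15:-→d16:-→d17:-→d18:-→d19:-→d20:H3  best=H3
  + 0.0.0.0/3 (H3) depth=3
  + 2.120.149.0/24 (H3) depth=24
  + 4.128.0.0/12 (H0) depth=12
  - 2.120.149.0/24 clear@24
  ? 4.0.0.7  path d0:-→d1:-→d2:-→d3:H3→d4:-→d5:-→d6:-→d7:-→d8:H1  best=H1

== LOOKUPS ==
["no-route","H1","H1","H0","H3","H1"]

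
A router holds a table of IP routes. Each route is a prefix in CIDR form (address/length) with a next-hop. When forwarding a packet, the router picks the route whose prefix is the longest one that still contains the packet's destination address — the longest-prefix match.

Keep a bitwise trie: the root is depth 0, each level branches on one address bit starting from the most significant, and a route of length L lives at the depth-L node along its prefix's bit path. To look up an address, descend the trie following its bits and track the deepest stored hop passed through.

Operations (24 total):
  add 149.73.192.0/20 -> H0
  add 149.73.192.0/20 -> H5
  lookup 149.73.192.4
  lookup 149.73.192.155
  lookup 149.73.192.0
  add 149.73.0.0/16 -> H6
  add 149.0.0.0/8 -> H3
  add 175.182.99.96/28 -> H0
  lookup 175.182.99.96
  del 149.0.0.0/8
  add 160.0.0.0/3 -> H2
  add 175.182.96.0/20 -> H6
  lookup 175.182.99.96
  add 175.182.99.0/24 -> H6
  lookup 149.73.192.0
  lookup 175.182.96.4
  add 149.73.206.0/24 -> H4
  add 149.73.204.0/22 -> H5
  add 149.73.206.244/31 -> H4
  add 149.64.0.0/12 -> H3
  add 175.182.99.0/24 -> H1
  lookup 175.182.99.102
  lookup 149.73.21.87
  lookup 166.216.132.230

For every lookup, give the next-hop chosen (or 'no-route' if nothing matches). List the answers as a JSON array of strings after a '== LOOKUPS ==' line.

Trace:
  add 149.73.192.0/20 -> H0 at depth 20
  add 149.73.192.0/20 -> H5 at depth 20
  lookup 149.73.192.4: bits 10010101010010011100 walk d0:-→d1:-→d2:-→d3:-→d4:-→d5:-→d6:-→d7:-→d8:-→d9:-→d10:-→d11:-→d12:-→d13:-→d14:-→d15:-→d16:-→d17:-→d18:-→d19:-→d20:H5 -> H5
  lookup 149.73.192.155: bits 10010101010010011100 walk d0:-→d1:-→d2:-→d3:-→d4:-→d5:-→d6:-→d7:-→d8:-→d9:-→d10:-→d11:-→d12:-→d13:-→d14:-→d15:-→d16:-→d17:-→d18:-→d19:-→d20:H5 -> H5
  lookup 149.73.192.0: bits 10010101010010011100 walk d0:-→d1:-→d2:-→d3:-→d4:-→d5:-→d6:-→d7:-→d8:-→d9:-→d10:-→d11:-→d12:-→d13:-→d14:-→d15:-→d16:-→d17:-→d18:-→d19:-→d20:H5 -> H5
  add 149.73.0.0/16 -> H6 at depth 16
  add 149.0.0.0/8 -> H3 at depth 8
  add 175.182.99.96/28 -> H0 at depth 28
  lookup 175.182.99.96: bits 1010111110110110011000110110 walk d0:-→d1:-→d2:-→d3:-→d4:-→d5:-→d6:-→d7:-→d8:-→d9:-→d10:-→d11:-→d12:-→d13:-→d14:-→d15:-→d16:-→d17:-→d18:-→d19:-→d20:-→d21:-→d22:-→d23:-→d24:-→d25:-→d26:-→d27:-→d28:H0 -> H0
  del 149.0.0.0/8 (clear depth 8)
  add 160.0.0.0/3 -> H2 at depth 3
  add 175.182.96.0/20 -> H6 at depth 20
  lookup 175.182.99.96: bits 1010111110110110011000110110 walk d0:-→d1:-→d2:-→d3:H2→d4:-→d5:-→d6:-→d7:-→d8:-→d9:-→d10:-→d11:-→d12:-→d13:-→d14:-→d15:-→d16:-→d17:-→d18:-→d19:-→d20:H6→d21:-→d22:-→d23:-→d24:-→d25:-→d26:-→d27:-→d28:H0 -> H0
  add 175.182.99.0/24 -> H6 at depth 24
  lookup 149.73.192.0: bits 10010101010010011100 walk d0:-→d1:-→d2:-→d3:-→d4:-→d5:-→d6:-→d7:-→d8:-→d9:-→d10:-→d11:-→d12:-→d13:-→d14:-→d15:-→d16:H6→d17:-→d18:-→d19:-→d20:H5 -> H5
  lookup 175.182.96.4: bits 1010111110110110011000 walk d0:-→d1:-→d2:-→d3:H2→d4:-→d5:-→d6:-→d7:-→d8:-→d9:-→d10:-→d11:-→d12:-→d13:-→d14:-→d15:-→d16:-→d17:-→d18:-→d19:-→d20:H6→d21:-→d22:- -> H6
  add 149.73.206.0/24 -> H4 at depth 24
  add 149.73.204.0/22 -> H5 at depth 22
  add 149.73.206.244/31 -> H4 at depth 31
  add 149.64.0.0/12 -> H3 at depth 12
  add 175.182.99.0/24 -> H1 at depth 24
  lookup 175.182.99.102: bits 1010111110110110011000110110 walk d0:-→d1:-→d2:-→d3:H2→d4:-→d5:-→d6:-→d7:-→d8:-→d9:-→d10:-→d11:-→d12:-→d13:-→d14:-→d15:-→d16:-→d17:-→d18:-→d19:-→d20:H6→d21:-→d22:-→d23:-→d24:H1→d25:-→d26:-→d27:-→d28:H0 -> H0
  lookup 149.73.21.87: bits 1001010101001001 walk d0:-→d1:-→d2:-→d3:-→d4:-→d5:-→d6:-→d7:-→d8:-→d9:-→d10:-→d11:-→d12:H3→d13:-→d14:-→d15:-→d16:H6 -> H6
  lookup 166.216.132.230: bits 1010 walk d0:-→d1:-→d2:-→d3:H2→d4:- -> H2

== LOOKUPS ==
["H5","H5","H5","H0","H0","H5","H6","H0","H6","H2"]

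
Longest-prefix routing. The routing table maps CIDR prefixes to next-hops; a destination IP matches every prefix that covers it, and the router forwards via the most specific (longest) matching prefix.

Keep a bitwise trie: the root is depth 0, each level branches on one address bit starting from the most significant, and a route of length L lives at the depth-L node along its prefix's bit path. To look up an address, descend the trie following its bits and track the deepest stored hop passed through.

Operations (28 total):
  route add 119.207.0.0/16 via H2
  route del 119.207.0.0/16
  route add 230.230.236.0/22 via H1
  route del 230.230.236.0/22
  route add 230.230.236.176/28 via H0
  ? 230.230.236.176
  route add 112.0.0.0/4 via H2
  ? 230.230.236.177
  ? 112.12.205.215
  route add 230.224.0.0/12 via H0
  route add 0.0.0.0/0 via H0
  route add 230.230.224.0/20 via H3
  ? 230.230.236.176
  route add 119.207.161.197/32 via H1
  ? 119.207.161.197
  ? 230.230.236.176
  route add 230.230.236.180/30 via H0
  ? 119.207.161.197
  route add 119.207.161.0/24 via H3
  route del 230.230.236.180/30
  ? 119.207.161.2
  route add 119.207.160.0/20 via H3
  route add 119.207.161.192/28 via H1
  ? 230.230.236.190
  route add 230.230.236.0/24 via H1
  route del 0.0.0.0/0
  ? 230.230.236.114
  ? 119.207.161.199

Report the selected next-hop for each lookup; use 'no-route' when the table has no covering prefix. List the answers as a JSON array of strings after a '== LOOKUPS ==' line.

Process each operation:
  + 119.207.0.0/16 (H2) depth=16
  - 119.207.0.0/16 clear@16
  + 230.230.236.0/22 (H1) depth=22
  - 230.230.236.0/22 clear@22
  + 230.230.236.176/28 (H0) depth=28
  lookup 230.230.236.176: bits 1110011011100110111011001011 walk d0:-→d1:-→d2:-→d3:-→d4:-→d5:-→d6:-→d7:-→d8:-→d9:-→d10:-→d11:-→d12:-→d13:-→d14:-→d15:-→d16:-→d17:-→d18:-→d19:-→d20:-→d21:-→d22:-→d23:-→d24:-→d25:-→d26:-→d27:-→d28:H0 -> H0
  + 112.0.0.0/4 (H2) depth=4
  lookup 230.230.236.177: bits 1110011011100110111011001011 walk d0:-→d1:-→d2:-→d3:-→d4:-→d5:-→d6:-→d7:-→d8:-→d9:-→d10:-→d11:-→d12:-→d13:-→d14:-→d15:-→d16:-→d17:-→d18:-→d19:-→d20:-→d21:-→d22:-→d23:-→d24:-→d25:-→d26:-→d27:-→d28:H0 -> H0
  lookup 112.12.205.215: bits 01110 walk d0:-→d1:-→d2:-→d3:-→d4:H2→d5:- -> H2
  + 230.224.0.0/12 (H0) depth=12
  + 0.0.0.0/0 (H0) depth=0
  + 230.230.224.0/20 (H3) depth=20
  lookup 230.230.236.176: bits 1110011011100110111011001011 walk d0:H0→d1:-→d2:-→d3:-→d4:-→d5:-→d6:-→d7:-→d8:-→d9:-→d10:-→d11:-→d12:H0→d13:-→d14:-→d15:-→d16:-→d17:-→d18:-→d19:-→d20:H3→d21:-→d22:-→d23:-→d24:-→d25:-→d26:-→d27:-→d28:H0 -> H0
  + 119.207.161.197/32 (H1) depth=32
  lookup 119.207.161.197: bits 01110111110011111010000111000101 walk d0:H0→d1:-→d2:-→d3:-→d4:H2→d5:-→d6:-→d7:-→d8:-→d9:-→d10:-→d11:-→d12:-→d13:-→d14:-→d15:-→d16:-→d17:-→d18:-→d19:-→d20:-→d21:-→d22:-→d23:-→d24:-→d25:-→d26:-→d27:-→d28:-→d29:-→d30:-→d31:-→d32:H1 -> H1
  lookup 230.230.236.176: bits 1110011011100110111011001011 walk d0:H0→d1:-→d2:-→d3:-→d4:-→d5:-→d6:-→d7:-→d8:-→d9:-→d10:-→d11:-→d12:H0→d13:-→d14:-→d15:-→d16:-→d17:-→d18:-→d19:-→d20:H3→d21:-→d22:-→d23:-→d24:-→d25:-→d26:-→d27:-→d28:H0 -> H0
  + 230.230.236.180/30 (H0) depth=30
  lookup 119.207.161.197: bits 01110111110011111010000111000101 walk d0:H0→d1:-→d2:-→d3:-→d4:H2→d5:-→d6:-→d7:-→d8:-→d9:-→d10:-→d11:-→d12:-→d13:-→d14:-→d15:-→d16:-→d17:-→d18:-→d19:-→d20:-→d21:-→d22:-→d23:-→d24:-→d25:-→d26:-→d27:-→d28:-→d29:-→d30:-→d31:-→d32:H1 -> H1
  + 119.207.161.0/24 (H3) depth=24
  - 230.230.236.180/30 clear@30
  lookup 119.207.161.2: bits 011101111100111110100001 walk d0:H0→d1:-→d2:-→d3:-→d4:H2→d5:-→d6:-→d7:-→d8:-→d9:-→d10:-→d11:-→d12:-→d13:-→d14:-→d15:-→d16:-→d17:-→d18:-→d19:-→d20:-→d21:-→d22:-→d23:-→d24:H3 -> H3
  + 119.207.160.0/20 (H3) depth=20
  + 119.207.161.192/28 (H1) depth=28
  lookup 230.230.236.190: bits 1110011011100110111011001011 walk d0:H0→d1:-→d2:-→d3:-→d4:-→d5:-→d6:-→d7:-→d8:-→d9:-→d10:-→d11:-→d12:H0→d13:-→d14:-→d15:-→d16:-→d17:-→d18:-→d19:-→d20:H3→d21:-→d22:-→d23:-→d24:-→d25:-→d26:-→d27:-→d28:H0 -> H0
  + 230.230.236.0/24 (H1) depth=24
  - 0.0.0.0/0 clear@0
  lookup 230.230.236.114: bits 111001101110011011101100 walk d0:-→d1:-→d2:-→d3:-→d4:-→d5:-→d6:-→d7:-→d8:-→d9:-→d10:-→d11:-→d12:H0→d13:-→d14:-→d15:-→d16:-→d17:-→d18:-→d19:-→d20:H3→d21:-→d22:-→d23:-→d24:H1 -> H1
  lookup 119.207.161.199: bits 011101111100111110100001110001 walk d0:-→d1:-→d2:-→d3:-→d4:H2→d5:-→d6:-→d7:-→d8:-→d9:-→d10:-→d11:-→d12:-→d13:-→d14:-→d15:-→d16:-→d17:-→d18:-→d19:-→d20:H3→d21:-→d22:-→d23:-→d24:H3→d25:-→d26:-→d27:-→d28:H1→d29:-→d30:- -> H1

== LOOKUPS ==
["H0","H0","H2","H0","H1","H0","H1","H3","H0","H1","H1"]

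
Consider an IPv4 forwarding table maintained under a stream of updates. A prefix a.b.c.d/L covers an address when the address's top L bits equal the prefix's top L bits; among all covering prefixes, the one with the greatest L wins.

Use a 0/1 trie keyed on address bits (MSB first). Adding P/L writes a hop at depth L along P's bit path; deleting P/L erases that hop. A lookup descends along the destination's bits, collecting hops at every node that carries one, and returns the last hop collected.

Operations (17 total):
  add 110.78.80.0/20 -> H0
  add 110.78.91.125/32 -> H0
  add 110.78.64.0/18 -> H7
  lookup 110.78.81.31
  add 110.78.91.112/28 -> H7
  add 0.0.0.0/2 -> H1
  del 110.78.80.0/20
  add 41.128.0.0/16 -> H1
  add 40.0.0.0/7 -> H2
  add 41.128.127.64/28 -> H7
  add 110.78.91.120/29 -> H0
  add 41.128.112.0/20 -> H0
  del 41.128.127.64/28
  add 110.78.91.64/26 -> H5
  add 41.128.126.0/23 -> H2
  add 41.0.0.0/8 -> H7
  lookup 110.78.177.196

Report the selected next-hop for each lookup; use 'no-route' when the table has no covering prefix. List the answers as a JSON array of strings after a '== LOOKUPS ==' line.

Trace:
  + 110.78.80.0/20 (H0) depth=20
  + 110.78.91.125/32 (H0) depth=32
  + 110.78.64.0/18 (H7) depth=18
  lookup 110.78.81.31: bits 01101110010011100101 walk d0:-→d1:-→d2:-→d3:-→d4:-→d5:-→d6:-→d7:-→d8:-→d9:-→d10:-→d11:-→d12:-→d13:-→d14:-→d15:-→d16:-→d17:-→d18:H7→d19:-→d20:H0 -> H0
  + 110.78.91.112/28 (H7) depth=28
  + 0.0.0.0/2 (H1) depth=2
  - 110.78.80.0/20 clear@20
  + 41.128.0.0/16 (H1) depth=16
  + 40.0.0.0/7 (H2) depth=7
  + 41.128.127.64/28 (H7) depth=28
  + 110.78.91.120/29 (H0) depth=29
  + 41.128.112.0/20 (H0) depth=20
  - 41.128.127.64/28 clear@28
  + 110.78.91.64/26 (H5) depth=26
  + 41.128.126.0/23 (H2) depth=23
  + 41.0.0.0/8 (H7) depth=8
  lookup 110.78.177.196: bits 0110111001001110 walk d0:-→d1:-→d2:-→d3:-→d4:-→d5:-→d6:-→d7:-→d8:-→d9:-→d10:-→d11:-→d12:-→d13:-→d14:-→d15:-→d16:- -> no-route

== LOOKUPS ==
["H0","no-route"]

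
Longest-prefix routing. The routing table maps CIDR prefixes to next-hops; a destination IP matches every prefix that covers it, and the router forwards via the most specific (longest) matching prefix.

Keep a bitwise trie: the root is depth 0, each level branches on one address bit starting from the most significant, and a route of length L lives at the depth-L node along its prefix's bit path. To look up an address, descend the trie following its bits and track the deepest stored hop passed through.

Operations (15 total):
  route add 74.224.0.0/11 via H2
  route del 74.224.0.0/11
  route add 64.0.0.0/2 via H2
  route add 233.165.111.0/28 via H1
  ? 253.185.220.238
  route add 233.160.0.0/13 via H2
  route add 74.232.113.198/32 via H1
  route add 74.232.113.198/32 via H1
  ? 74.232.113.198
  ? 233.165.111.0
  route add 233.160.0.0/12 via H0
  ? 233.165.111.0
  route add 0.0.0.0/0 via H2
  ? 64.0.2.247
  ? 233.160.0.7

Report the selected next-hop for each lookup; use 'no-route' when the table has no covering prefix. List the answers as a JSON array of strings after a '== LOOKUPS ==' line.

Trace:
  add 74.224.0.0/11 -> H2 at depth 11
  del 74.224.0.0/11 (clear depth 11)
  add 64.0.0.0/2 -> H2 at depth 2
  add 233.165.111.0/28 -> H1 at depth 28
  Q 253.185.220.238: descend 111 ; hops seen [∅] ; pick no-route
  add 233.160.0.0/13 -> H2 at depth 13
  add 74.232.113.198/32 -> H1 at depth 32
  add 74.232.113.198/32 -> H1 at depth 32
  Q 74.232.113.198: descend 01001010111010000111000111000110 ; hops seen [H2,H1] ; pick H1
  Q 233.165.111.0: descend 1110100110100101011011110000 ; hops seen [H2,H1] ; pick H1
  add 233.160.0.0/12 -> H0 at depth 12
  Q 233.165.111.0: descend 1110100110100101011011110000 ; hops seen [H0,H2,H1] ; pick H1
  add 0.0.0.0/0 -> H2 at depth 0
  Q 64.0.2.247: descend 0100 ; hops seen [H2,H2] ; pick H2
  Q 233.160.0.7: descend 1110100110100 ; hops seen [H2,H0,H2] ; pick H2

== LOOKUPS ==
["no-route","H1","H1","H1","H2","H2"]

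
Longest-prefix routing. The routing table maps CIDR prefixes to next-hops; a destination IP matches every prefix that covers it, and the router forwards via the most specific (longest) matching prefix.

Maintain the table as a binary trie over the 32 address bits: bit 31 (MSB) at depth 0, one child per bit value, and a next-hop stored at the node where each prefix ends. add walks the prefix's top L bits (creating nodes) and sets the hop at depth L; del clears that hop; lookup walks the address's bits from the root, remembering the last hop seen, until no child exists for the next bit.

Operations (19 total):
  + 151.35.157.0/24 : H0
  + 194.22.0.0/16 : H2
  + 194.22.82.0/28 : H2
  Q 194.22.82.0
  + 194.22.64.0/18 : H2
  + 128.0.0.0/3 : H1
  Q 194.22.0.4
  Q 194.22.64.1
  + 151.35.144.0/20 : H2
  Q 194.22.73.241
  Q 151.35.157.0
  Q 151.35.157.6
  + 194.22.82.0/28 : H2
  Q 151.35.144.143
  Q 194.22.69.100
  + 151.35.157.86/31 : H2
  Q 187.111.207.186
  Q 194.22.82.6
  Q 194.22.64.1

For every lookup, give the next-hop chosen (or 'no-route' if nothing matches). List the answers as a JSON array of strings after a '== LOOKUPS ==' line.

Process each operation:
  + 151.35.157.0/24 (H0) depth=24
  + 194.22.0.0/16 (H2) depth=16
  + 194.22.82.0/28 (H2) depth=28
  Q 194.22.82.0: descend 1100001000010110010100100000 ; hops seen [H2,H2] ; pick H2
  + 194.22.64.0/18 (H2) depth=18
  + 128.0.0.0/3 (H1) depth=3
  Q 194.22.0.4: descend 11000010000101100 ; hops seen [H2] ; pick H2
  Q 194.22.64.1: descend 1100001000010110010 ; hops seen [H2,H2] ; pick H2
  + 151.35.144.0/20 (H2) depth=20
  Q 194.22.73.241: descend 1100001000010110010 ; hops seen [H2,H2] ; pick H2
  Q 151.35.157.0: descend 100101110010001110011101 ; hops seen [H1,H2,H0] ; pick H0
  Q 151.35.157.6: descend 100101110010001110011101 ; hops seen [H1,H2,H0] ; pick H0
  + 194.22.82.0/28 (H2) depth=28
  Q 151.35.144.143: descend 10010111001000111001 ; hops seen [H1,H2] ; pick H2
  Q 194.22.69.100: descend 1100001000010110010 ; hops seen [H2,H2] ; pick H2
  + 151.35.157.86/31 (H2) depth=31
  Q 187.111.207.186: descend 10 ; hops seen [∅] ; pick no-route
  Q 194.22.82.6: descend 1100001000010110010100100000 ; hops seen [H2,H2,H2] ; pick H2
  Q 194.22.64.1: descend 1100001000010110010 ; hops seen [H2,H2] ; pick H2

== LOOKUPS ==
["H2","H2","H2","H2","H0","H0","H2","H2","no-route","H2","H2"]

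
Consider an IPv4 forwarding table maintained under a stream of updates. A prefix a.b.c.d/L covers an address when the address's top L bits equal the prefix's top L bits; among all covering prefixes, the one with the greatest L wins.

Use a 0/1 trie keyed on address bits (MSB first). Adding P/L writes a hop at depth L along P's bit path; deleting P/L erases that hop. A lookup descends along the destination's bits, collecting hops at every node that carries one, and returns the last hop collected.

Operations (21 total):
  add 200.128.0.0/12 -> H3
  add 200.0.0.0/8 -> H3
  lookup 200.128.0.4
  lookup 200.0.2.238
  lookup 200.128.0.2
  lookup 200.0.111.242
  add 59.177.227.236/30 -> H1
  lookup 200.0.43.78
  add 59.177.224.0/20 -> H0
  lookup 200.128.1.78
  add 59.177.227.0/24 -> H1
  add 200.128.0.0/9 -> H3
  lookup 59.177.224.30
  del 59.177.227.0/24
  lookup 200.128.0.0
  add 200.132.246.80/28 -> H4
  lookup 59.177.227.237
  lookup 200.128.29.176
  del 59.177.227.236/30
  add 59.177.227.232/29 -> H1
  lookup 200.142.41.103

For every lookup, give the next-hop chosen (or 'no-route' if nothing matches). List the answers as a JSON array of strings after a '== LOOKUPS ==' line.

Process each operation:
  add 200.128.0.0/12 -> H3 at depth 12
  add 200.0.0.0/8 -> H3 at depth 8
  ? 200.128.0.4  path d0:-→d1:-→d2:-→d3:-→d4:-→d5:-→d6:-→d7:-→d8:H3→d9:-→d10:-→d11:-→d12:H3  best=H3
  ? 200.0.2.238  path d0:-→d1:-→d2:-→d3:-→d4:-→d5:-→d6:-→d7:-→d8:H3  best=H3
  ? 200.128.0.2  path d0:-→d1:-→d2:-→d3:-→d4:-→d5:-→d6:-→d7:-→d8:H3→d9:-→d10:-→d11:-→d12:H3  best=H3
  ? 200.0.111.242  path d0:-→d1:-→d2:-→d3:-→d4:-→d5:-→d6:-→d7:-→d8:H3  best=H3
  add 59.177.227.236/30 -> H1 at depth 30
  ? 200.0.43.78  path d0:-→d1:-→d2:-→d3:-→d4:-→d5:-→d6:-→d7:-→d8:H3  best=H3
  add 59.177.224.0/20 -> H0 at depth 20
  ? 200.128.1.78  path d0:-→d1:-→d2:-→d3:-→d4:-→d5:-→d6:-→d7:-→d8:H3→d9:-→d10:-→d11:-→d12:H3  best=H3
  add 59.177.227.0/24 -> H1 at depth 24
  add 200.128.0.0/9 -> H3 at depth 9
  ? 59.177.224.30  path d0:-→d1:-→d2:-→d3:-→d4:-→d5:-→d6:-→d7:-→d8:-→d9:-→d10:-→d11:-→d12:-→d13:-→d14:-→d15:-→d16:-→d17:-→d18:-→d19:-→d20:H0→d21:-→d22:-  best=H0
  del 59.177.227.0/24 (clear depth 24)
  ? 200.128.0.0  path d0:-→d1:-→d2:-→d3:-→d4:-→d5:-→d6:-→d7:-→d8:H3→d9:H3→d10:-→d11:-→d12:H3  best=H3
  add 200.132.246.80/28 -> H4 at depth 28
  ? 59.177.227.237  path d0:-→d1:-→d2:-→d3:-→d4:-→d5:-→d6:-→d7:-→d8:-→d9:-→d10:-→d11:-→d12:-→d13:-→d14:-→d15:-→d16:-→d17:-→d18:-→d19:-→d20:H0→d21:-→d22:-→d23:-→d24:-→d25:-→d26:-→d27:-→d28:-→d29:-→d30:H1  best=H1
  ? 200.128.29.176  path d0:-→d1:-→d2:-→d3:-→d4:-→d5:-→d6:-→d7:-→d8:H3→d9:H3→d10:-→d11:-→d12:H3→d13:-  best=H3
  del 59.177.227.236/30 (clear depth 30)
  add 59.177.227.232/29 -> H1 at depth 29
  ? 200.142.41.103  path d0:-→d1:-→d2:-→d3:-→d4:-→d5:-→d6:-→d7:-→d8:H3→d9:H3→d10:-→d11:-→d12:H3  best=H3

== LOOKUPS ==
["H3","H3","H3","H3","H3","H3","H0","H3","H1","H3","H3"]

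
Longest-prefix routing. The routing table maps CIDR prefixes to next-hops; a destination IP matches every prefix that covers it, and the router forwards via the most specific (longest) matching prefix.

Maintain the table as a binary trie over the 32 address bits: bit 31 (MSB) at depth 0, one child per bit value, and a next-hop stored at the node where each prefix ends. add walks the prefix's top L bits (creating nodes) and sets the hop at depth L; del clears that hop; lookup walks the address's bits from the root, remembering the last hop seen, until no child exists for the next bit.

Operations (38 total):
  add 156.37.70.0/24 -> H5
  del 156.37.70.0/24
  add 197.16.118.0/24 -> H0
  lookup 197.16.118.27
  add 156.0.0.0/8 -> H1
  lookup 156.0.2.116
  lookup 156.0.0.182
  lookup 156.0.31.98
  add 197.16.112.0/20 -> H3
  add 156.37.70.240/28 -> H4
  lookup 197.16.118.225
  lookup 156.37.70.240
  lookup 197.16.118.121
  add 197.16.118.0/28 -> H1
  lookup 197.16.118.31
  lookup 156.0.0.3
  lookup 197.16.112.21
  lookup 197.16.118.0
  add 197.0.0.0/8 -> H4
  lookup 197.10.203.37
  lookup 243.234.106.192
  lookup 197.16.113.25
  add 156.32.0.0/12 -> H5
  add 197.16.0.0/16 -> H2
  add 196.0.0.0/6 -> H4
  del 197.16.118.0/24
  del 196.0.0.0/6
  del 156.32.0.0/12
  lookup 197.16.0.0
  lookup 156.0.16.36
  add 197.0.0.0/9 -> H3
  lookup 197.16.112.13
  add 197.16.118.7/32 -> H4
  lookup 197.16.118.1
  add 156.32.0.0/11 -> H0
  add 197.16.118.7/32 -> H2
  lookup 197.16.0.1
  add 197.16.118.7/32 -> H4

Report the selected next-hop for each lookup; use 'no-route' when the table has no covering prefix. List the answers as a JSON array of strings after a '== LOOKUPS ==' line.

Trace:
  + 156.37.70.0/24 (H5) depth=24
  del 156.37.70.0/24 (clear depth 24)
  + 197.16.118.0/24 (H0) depth=24
  Q 197.16.118.27: descend 110001010001000001110110 ; hops seen [H0] ; pick H0
  + 156.0.0.0/8 (H1) depth=8
  Q 156.0.2.116: descend 1001110000 ; hops seen [H1] ; pick H1
  Q 156.0.0.182: descend 1001110000 ; hops seen [H1] ; pick H1
  Q 156.0.31.98: descend 1001110000 ; hops seen [H1] ; pick H1
  + 197.16.112.0/20 (H3) depth=20
  + 156.37.70.240/28 (H4) depth=28
  Q 197.16.118.225: descend 110001010001000001110110 ; hops seen [H3,H0] ; pick H0
  Q 156.37.70.240: descend 1001110000100101010001101111 ; hops seen [H1,H4] ; pick H4
  Q 197.16.118.121: descend 110001010001000001110110 ; hops seen [H3,H0] ; pick H0
  + 197.16.118.0/28 (H1) depth=28
  Q 197.16.118.31: descend 110001010001000001110110000 ; hops seen [H3,H0] ; pick H0
  Q 156.0.0.3: descend 1001110000 ; hops seen [H1] ; pick H1
  Q 197.16.112.21: descend 110001010001000001110 ; hops seen [H3] ; pick H3
  Q 197.16.118.0: descend 1100010100010000011101100000 ; hops seen [H3,H0,H1] ; pick H1
  + 197.0.0.0/8 (H4) depth=8
  Q 197.10.203.37: descend 11000101000 ; hops seen [H4] ; pick H4
  Q 243.234.106.192: descend 11 ; hops seen [∅] ; pick no-route
  Q 197.16.113.25: descend 110001010001000001110 ; hops seen [H4,H3] ; pick H3
  + 156.32.0.0/12 (H5) depth=12
  + 197.16.0.0/16 (H2) depth=16
  + 196.0.0.0/6 (H4) depth=6
  del 197.16.118.0/24 (clear depth 24)
  del 196.0.0.0/6 (clear depth 6)
  del 156.32.0.0/12 (clear depth 12)
  Q 197.16.0.0: descend 11000101000100000 ; hops seen [H4,H2] ; pick H2
  Q 156.0.16.36: descend 1001110000 ; hops seen [H1] ; pick H1
  + 197.0.0.0/9 (H3) depth=9
  Q 197.16.112.13: descend 110001010001000001110 ; hops seen [H4,H3,H2,H3] ; pick H3
  + 197.16.118.7/32 (H4) depth=32
  Q 197.16.118.1: descend 11000101000100000111011000000 ; hops seen [H4,H3,H2,H3,H1] ; pick H1
  + 156.32.0.0/11 (H0) depth=11
  + 197.16.118.7/32 (H2) depth=32
  Q 197.16.0.1: descend 11000101000100000 ; hops seen [H4,H3,H2] ; pick H2
  + 197.16.118.7/32 (H4) depth=32

== LOOKUPS ==
["H0","H1","H1","H1","H0","H4","H0","H0","H1","H3","H1","H4","no-route","H3","H2","H1","H3","H1","H2"]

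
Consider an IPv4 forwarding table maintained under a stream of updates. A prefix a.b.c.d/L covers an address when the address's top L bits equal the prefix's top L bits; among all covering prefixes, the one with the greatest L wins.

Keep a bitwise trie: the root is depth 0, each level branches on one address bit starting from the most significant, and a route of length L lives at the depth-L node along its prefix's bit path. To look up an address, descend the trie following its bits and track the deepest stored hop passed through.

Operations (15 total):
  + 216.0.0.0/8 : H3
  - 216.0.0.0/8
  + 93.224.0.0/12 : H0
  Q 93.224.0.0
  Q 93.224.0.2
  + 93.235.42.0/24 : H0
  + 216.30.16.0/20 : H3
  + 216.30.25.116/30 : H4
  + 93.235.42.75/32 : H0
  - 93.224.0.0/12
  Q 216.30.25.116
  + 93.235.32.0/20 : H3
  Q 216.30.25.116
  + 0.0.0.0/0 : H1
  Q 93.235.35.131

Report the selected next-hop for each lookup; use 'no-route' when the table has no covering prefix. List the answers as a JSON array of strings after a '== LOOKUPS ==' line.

Trace:
  add 216.0.0.0/8 -> H3 at depth 8
  - 216.0.0.0/8 clear@8
  add 93.224.0.0/12 -> H0 at depth 12
  Q 93.224.0.0: descend 010111011110 ; hops seen [H0] ; pick H0
  Q 93.224.0.2: descend 010111011110 ; hops seen [H0] ; pick H0
  add 93.235.42.0/24 -> H0 at depth 24
  add 216.30.16.0/20 -> H3 at depth 20
  add 216.30.25.116/30 -> H4 at depth 30
  add 93.235.42.75/32 -> H0 at depth 32
  - 93.224.0.0/12 clear@12
  Q 216.30.25.116: descend 110110000001111000011001011101 ; hops seen [H3,H4] ; pick H4
  add 93.235.32.0/20 -> H3 at depth 20
  Q 216.30.25.116: descend 110110000001111000011001011101 ; hops seen [H3,H4] ; pick H4
  add 0.0.0.0/0 -> H1 at depth 0
  Q 93.235.35.131: descend 01011101111010110010 ; hops seen [H1,H3] ; pick H3

== LOOKUPS ==
["H0","H0","H4","H4","H3"]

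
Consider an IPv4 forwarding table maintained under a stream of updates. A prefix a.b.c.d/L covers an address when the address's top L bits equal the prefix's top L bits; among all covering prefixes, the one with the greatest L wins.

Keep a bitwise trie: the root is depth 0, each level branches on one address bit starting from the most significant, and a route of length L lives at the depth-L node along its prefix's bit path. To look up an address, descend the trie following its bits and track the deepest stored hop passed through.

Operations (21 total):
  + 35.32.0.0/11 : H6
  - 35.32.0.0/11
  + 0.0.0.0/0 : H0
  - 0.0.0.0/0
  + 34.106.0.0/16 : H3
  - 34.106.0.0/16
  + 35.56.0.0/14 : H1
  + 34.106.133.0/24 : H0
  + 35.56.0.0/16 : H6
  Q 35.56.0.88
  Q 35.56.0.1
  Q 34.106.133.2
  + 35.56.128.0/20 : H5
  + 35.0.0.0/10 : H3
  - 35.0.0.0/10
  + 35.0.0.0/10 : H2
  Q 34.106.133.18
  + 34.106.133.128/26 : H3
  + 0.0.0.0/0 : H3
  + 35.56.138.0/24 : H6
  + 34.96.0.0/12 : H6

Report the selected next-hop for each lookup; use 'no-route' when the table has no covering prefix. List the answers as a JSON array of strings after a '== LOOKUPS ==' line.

Trace:
  + 35.32.0.0/11 (H6) depth=11
  - 35.32.0.0/11 clear@11
  + 0.0.0.0/0 (H0) depth=0
  - 0.0.0.0/0 clear@0
  + 34.106.0.0/16 (H3) depth=16
  - 34.106.0.0/16 clear@16
  + 35.56.0.0/14 (H1) depth=14
  + 34.106.133.0/24 (H0) depth=24
  + 35.56.0.0/16 (H6) depth=16
  lookup 35.56.0.88: bits 0010001100111000 walk d0:-→d1:-→d2:-→d3:-→d4:-→d5:-→d6:-→d7:-→d8:-→d9:-→d10:-→d11:-→d12:-→d13:-→d14:H1→d15:-→d16:H6 -> H6
  lookup 35.56.0.1: bits 0010001100111000 walk d0:-→d1:-→d2:-→d3:-→d4:-→d5:-→d6:-→d7:-→d8:-→d9:-→d10:-→d11:-→d12:-→d13:-→d14:H1→d15:-→d16:H6 -> H6
  lookup 34.106.133.2: bits 001000100110101010000101 walk d0:-→d1:-→d2:-→d3:-→d4:-→d5:-→d6:-→d7:-→d8:-→d9:-→d10:-→d11:-→d12:-→d13:-→d14:-→d15:-→d16:-→d17:-→d18:-→d19:-→d20:-→d21:-→d22:-→d23:-→d24:H0 -> H0
  + 35.56.128.0/20 (H5) depth=20
  + 35.0.0.0/10 (H3) depth=10
  - 35.0.0.0/10 clear@10
  + 35.0.0.0/10 (H2) depth=10
  lookup 34.106.133.18: bits 001000100110101010000101 walk d0:-→d1:-→d2:-→d3:-→d4:-→d5:-→d6:-→d7:-→d8:-→d9:-→d10:-→d11:-→d12:-→d13:-→d14:-→d15:-→d16:-→d17:-→d18:-→d19:-→d20:-→d21:-→d22:-→d23:-→d24:H0 -> H0
  + 34.106.133.128/26 (H3) depth=26
  + 0.0.0.0/0 (H3) depth=0
  + 35.56.138.0/24 (H6) depth=24
  + 34.96.0.0/12 (H6) depth=12

== LOOKUPS ==
["H6","H6","H0","H0"]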